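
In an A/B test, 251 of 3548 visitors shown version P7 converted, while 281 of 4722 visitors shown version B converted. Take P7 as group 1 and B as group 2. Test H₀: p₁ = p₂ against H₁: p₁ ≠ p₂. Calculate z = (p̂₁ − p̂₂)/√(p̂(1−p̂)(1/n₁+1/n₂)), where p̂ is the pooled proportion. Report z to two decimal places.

z = 2.06

p̂₁ = 251/3548 = 0.07074, p̂₂ = 281/4722 = 0.05951.
Pooled p̂ = (251+281)/(3548+4722) = 532/8270 = 0.06433.
SE = √(p̂(1−p̂)(1/n₁+1/n₂)) = √(0.06433·0.93567·0.000493624) = √(2.97115e-05) = 0.00545.
z = (0.07074 − 0.05951)/0.00545 = 0.01123/0.00545 = 2.06.
p-value = 2·P(Z > 2.061) ≈ 0.0393.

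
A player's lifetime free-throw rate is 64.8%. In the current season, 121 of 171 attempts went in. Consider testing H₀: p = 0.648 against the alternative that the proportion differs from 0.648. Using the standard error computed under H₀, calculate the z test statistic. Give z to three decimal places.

p̂ = 121/171 ≈ 0.70760.
Standard error under H₀: √(0.648×0.352/171) = 0.03652.
z = (0.70760 − 0.648)/0.03652 = 0.05960/0.03652 = 1.632.

z = 1.632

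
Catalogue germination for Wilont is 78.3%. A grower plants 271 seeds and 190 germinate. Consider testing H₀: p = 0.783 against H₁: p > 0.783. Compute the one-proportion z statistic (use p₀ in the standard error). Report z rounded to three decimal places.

p̂ = 190/271 = 0.7011070.
Under H₀, SE = √(0.783·0.217/271) = √(0.000626978) = 0.0250395.
z = (0.7011070 − 0.783)/0.0250395 = -0.0818930/0.0250395 = -3.271.
p-value = P(Z > -3.271) ≈ 0.9995.

z = -3.271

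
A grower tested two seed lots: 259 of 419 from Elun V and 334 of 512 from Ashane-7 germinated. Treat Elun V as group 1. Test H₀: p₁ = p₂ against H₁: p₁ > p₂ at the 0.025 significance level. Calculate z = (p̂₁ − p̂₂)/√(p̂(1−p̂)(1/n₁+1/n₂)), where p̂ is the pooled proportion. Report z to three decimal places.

z = -1.080

p̂₁ = 259/419 ≈ 0.61814, p̂₂ = 334/512 ≈ 0.65234.
Pooled p̂ = (259+334)/(419+512) = 593/931 = 0.63695.
SE = √(p̂(1−p̂)(1/n₁+1/n₂)) = √(0.63695·0.36305·0.00433976) = √(0.00100355) = 0.03168.
z = (0.61814 − 0.65234)/0.03168 = -0.03420/0.03168 = -1.080.
p-value = P(Z > -1.080) ≈ 0.8599, so at α = 0.025 we fail to reject H₀.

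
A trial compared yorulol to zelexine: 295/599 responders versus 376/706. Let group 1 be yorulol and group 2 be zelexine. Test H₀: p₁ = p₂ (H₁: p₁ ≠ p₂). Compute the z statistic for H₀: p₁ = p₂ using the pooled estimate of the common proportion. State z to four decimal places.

z = -1.4440

p̂₁ = 295/599 = 0.492487, p̂₂ = 376/706 = 0.532578.
Pooled p̂ = (295+376)/(599+706) = 671/1305 = 0.514176.
SE = √(p̂(1−p̂)(1/n₁+1/n₂)) = √(0.514176·0.485824·0.00308588) = √(0.00077085) = 0.027764.
z = (0.492487 − 0.532578)/0.027764 = -0.040091/0.027764 = -1.4440.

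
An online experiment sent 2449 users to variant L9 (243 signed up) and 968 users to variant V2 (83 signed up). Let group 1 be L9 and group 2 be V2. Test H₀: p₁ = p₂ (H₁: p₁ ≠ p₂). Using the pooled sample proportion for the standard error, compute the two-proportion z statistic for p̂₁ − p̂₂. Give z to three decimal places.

p̂₁ = 243/2449 ≈ 0.09922, p̂₂ = 83/968 ≈ 0.08574.
Pooled p̂ = (243+83)/(2449+968) = 326/3417 = 0.09541.
SE = √(0.0863032 × 0.00144139) = 0.01115.
z = (0.09922 − 0.08574)/0.01115 = 0.01348/0.01115 = 1.209.
Two-sided p-value ≈ 2·Φ(−1.209) = 0.2268.

z = 1.209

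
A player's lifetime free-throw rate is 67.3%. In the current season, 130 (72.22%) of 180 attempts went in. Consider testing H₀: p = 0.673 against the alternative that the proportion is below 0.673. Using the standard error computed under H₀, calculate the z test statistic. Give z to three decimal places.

p̂ = 130/180 ≈ 0.722222.
Under H₀, SE = √(0.673·0.327/180) = √(0.00122262) = 0.034966.
z = (0.722222 − 0.673)/0.034966 = 0.049222/0.034966 = 1.408.

z = 1.408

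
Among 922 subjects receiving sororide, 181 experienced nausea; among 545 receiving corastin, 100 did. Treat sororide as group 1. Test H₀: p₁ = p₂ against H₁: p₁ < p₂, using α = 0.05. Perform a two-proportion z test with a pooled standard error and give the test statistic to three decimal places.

z = 0.603

p̂₁ = 181/922 ≈ 0.19631, p̂₂ = 100/545 ≈ 0.18349.
Pooled p̂ = (181+100)/(922+545) = 281/1467 = 0.19155.
SE = √(p̂(1−p̂)(1/n₁+1/n₂)) = √(0.19155·0.80845·0.00291946) = √(0.000452099) = 0.02126.
z = (0.19631 − 0.18349)/0.02126 = 0.01282/0.02126 = 0.603.
p-value = P(Z < 0.603) ≈ 0.7268. With α = 0.05, fail to reject H₀.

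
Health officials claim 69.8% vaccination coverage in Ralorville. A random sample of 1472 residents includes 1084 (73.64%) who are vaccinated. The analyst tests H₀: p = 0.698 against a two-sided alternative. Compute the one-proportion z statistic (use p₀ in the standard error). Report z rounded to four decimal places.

z = 3.2100

p̂ = 1084/1472 ≈ 0.7364130.
SE = √(p₀(1−p₀)/n) = √(0.2108/1472) = 0.0119668.
z = (0.7364130 − 0.698)/0.0119668 = 0.0384130/0.0119668 = 3.2100.
Two-sided p-value ≈ 2·Φ(−3.210) = 0.0013.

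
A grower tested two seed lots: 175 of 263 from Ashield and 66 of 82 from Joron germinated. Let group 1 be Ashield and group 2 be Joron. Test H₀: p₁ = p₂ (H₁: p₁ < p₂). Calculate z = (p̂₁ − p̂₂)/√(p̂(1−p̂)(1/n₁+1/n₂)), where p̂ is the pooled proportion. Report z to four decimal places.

z = -2.4031

p̂₁ = 175/263 ≈ 0.6653992, p̂₂ = 66/82 ≈ 0.8048780.
Pooled p̂ = (175+66)/(263+82) = 241/345 = 0.6985507.
SE = √(0.210578 × 0.0159974) = 0.0580405.
z = (0.6653992 − 0.8048780)/0.0580405 = -0.1394788/0.0580405 = -2.4031.
p-value = P(Z < -2.403) ≈ 0.0081.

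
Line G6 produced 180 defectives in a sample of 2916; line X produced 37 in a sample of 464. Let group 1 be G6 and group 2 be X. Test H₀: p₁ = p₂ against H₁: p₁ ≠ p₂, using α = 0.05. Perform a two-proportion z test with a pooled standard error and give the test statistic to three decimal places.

p̂₁ = 180/2916 = 0.06173, p̂₂ = 37/464 = 0.07974.
Pooled p̂ = (180+37)/(2916+464) = 217/3380 = 0.06420.
SE = √(0.0600794 × 0.00249811) = 0.01225.
z = (0.06173 − 0.07974)/0.01225 = -0.01801/0.01225 = -1.470.
Two-sided p-value ≈ 2·Φ(−1.470) = 0.1415; since p > α = 0.05, fail to reject H₀.

z = -1.470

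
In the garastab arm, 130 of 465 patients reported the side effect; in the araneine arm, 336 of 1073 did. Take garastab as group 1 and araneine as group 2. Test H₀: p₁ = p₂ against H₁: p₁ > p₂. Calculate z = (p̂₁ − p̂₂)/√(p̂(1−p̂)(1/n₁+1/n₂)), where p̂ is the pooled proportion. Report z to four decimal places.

z = -1.3158

p̂₁ = 130/465 = 0.279570, p̂₂ = 336/1073 = 0.313141.
Pooled p̂ = (130+336)/(465+1073) = 466/1538 = 0.302991.
SE = √(0.211187 × 0.0030825) = 0.025514.
z = (0.279570 − 0.313141)/0.025514 = -0.033571/0.025514 = -1.3158.
p-value = P(Z > -1.316) ≈ 0.9059.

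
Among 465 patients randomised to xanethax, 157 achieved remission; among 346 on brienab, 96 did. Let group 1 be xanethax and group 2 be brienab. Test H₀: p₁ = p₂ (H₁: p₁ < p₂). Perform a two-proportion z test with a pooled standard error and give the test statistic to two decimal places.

z = 1.83

p̂₁ = 157/465 ≈ 0.3376, p̂₂ = 96/346 ≈ 0.2775.
Pooled p̂ = (157+96)/(465+346) = 253/811 = 0.3120.
SE = √(0.214641 × 0.00504071) = 0.0329.
z = (0.3376 − 0.2775)/0.0329 = 0.0601/0.0329 = 1.83.
p-value = P(Z < 1.830) ≈ 0.9663.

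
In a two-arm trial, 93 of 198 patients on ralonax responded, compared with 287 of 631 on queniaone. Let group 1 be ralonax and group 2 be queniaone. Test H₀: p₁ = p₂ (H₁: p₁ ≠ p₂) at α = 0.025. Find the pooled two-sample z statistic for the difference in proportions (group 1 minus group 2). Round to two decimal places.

z = 0.37

p̂₁ = 93/198 = 0.4697, p̂₂ = 287/631 = 0.4548.
Pooled p̂ = (93+287)/(198+631) = 380/829 = 0.4584.
SE = √(p̂(1−p̂)(1/n₁+1/n₂)) = √(0.4584·0.5416·0.00663529) = √(0.00164733) = 0.0406.
z = (0.4697 − 0.4548)/0.0406 = 0.0149/0.0406 = 0.37.
Two-sided p-value ≈ 2·Φ(−0.366) = 0.7142. With α = 0.025, fail to reject H₀.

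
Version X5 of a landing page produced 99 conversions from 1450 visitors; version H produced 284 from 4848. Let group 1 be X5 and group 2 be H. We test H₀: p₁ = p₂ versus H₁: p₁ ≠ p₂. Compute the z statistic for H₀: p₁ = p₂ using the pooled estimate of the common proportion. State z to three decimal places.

p̂₁ = 99/1450 ≈ 0.068276, p̂₂ = 284/4848 ≈ 0.058581.
Pooled p̂ = (99+284)/(1450+4848) = 383/6298 = 0.060813.
SE = √(0.0571147 × 0.000895926) = 0.007153.
z = (0.068276 − 0.058581)/0.007153 = 0.009695/0.007153 = 1.355.

z = 1.355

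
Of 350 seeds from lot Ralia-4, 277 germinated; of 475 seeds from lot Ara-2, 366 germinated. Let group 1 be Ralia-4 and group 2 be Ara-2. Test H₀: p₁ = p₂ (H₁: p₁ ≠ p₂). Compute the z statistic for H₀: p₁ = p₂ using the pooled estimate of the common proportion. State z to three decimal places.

p̂₁ = 277/350 = 0.79143, p̂₂ = 366/475 = 0.77053.
Pooled p̂ = (277+366)/(350+475) = 643/825 = 0.77939.
SE = √(p̂(1−p̂)(1/n₁+1/n₂)) = √(0.77939·0.22061·0.00496241) = √(0.000853231) = 0.02921.
z = (0.79143 − 0.77053)/0.02921 = 0.02090/0.02921 = 0.716.

z = 0.716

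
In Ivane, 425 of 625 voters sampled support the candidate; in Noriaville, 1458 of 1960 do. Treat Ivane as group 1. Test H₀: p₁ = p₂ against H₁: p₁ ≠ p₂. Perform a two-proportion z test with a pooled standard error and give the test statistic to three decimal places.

p̂₁ = 425/625 ≈ 0.6800000, p̂₂ = 1458/1960 ≈ 0.7438776.
Pooled p̂ = (425+1458)/(625+1960) = 1883/2585 = 0.7284333.
SE = √(p̂(1−p̂)(1/n₁+1/n₂)) = √(0.7284333·0.2715667·0.0021102) = √(0.000417437) = 0.0204313.
z = (0.6800000 − 0.7438776)/0.0204313 = -0.0638776/0.0204313 = -3.126.
Two-sided p-value ≈ 2·Φ(−3.126) = 0.0018.

z = -3.126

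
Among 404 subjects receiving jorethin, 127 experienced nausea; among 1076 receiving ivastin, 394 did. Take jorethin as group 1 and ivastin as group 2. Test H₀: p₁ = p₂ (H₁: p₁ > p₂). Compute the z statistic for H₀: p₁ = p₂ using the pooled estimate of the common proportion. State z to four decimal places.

p̂₁ = 127/404 = 0.314356, p̂₂ = 394/1076 = 0.366171.
Pooled p̂ = (127+394)/(404+1076) = 521/1480 = 0.352027.
SE = √(p̂(1−p̂)(1/n₁+1/n₂)) = √(0.352027·0.647973·0.00340462) = √(0.000776606) = 0.027868.
z = (0.314356 − 0.366171)/0.027868 = -0.051815/0.027868 = -1.8593.
p-value = P(Z > -1.859) ≈ 0.9685.

z = -1.8593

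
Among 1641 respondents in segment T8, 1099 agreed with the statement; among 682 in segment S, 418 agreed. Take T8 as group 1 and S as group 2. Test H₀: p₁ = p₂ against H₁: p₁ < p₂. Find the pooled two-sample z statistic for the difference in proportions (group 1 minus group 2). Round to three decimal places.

z = 2.620

p̂₁ = 1099/1641 ≈ 0.669714, p̂₂ = 418/682 ≈ 0.612903.
Pooled p̂ = (1099+418)/(1641+682) = 1517/2323 = 0.653035.
SE = √(p̂(1−p̂)(1/n₁+1/n₂)) = √(0.653035·0.346965·0.00207566) = √(0.000470304) = 0.021686.
z = (0.669714 − 0.612903)/0.021686 = 0.056811/0.021686 = 2.620.
p-value = P(Z < 2.620) ≈ 0.9956.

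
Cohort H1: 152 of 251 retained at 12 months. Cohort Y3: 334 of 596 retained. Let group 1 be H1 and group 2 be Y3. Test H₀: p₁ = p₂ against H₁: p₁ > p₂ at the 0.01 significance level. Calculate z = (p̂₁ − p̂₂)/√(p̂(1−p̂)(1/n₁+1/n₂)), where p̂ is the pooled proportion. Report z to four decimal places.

z = 1.2140

p̂₁ = 152/251 ≈ 0.605578, p̂₂ = 334/596 ≈ 0.560403.
Pooled p̂ = (152+334)/(251+596) = 486/847 = 0.573790.
SE = √(p̂(1−p̂)(1/n₁+1/n₂)) = √(0.573790·0.426210·0.00566192) = √(0.00138465) = 0.037211.
z = (0.605578 − 0.560403)/0.037211 = 0.045175/0.037211 = 1.2140.
p-value = P(Z > 1.214) ≈ 0.1124; since p > α = 0.01, fail to reject H₀.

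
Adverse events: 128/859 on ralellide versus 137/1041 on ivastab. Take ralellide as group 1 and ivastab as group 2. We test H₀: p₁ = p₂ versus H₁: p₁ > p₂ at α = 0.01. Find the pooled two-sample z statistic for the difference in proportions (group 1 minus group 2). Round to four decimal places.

z = 1.0900

p̂₁ = 128/859 = 0.149010, p̂₂ = 137/1041 = 0.131604.
Pooled p̂ = (128+137)/(859+1041) = 265/1900 = 0.139474.
SE = √(0.120021 × 0.00212476) = 0.015969.
z = (0.149010 − 0.131604)/0.015969 = 0.017406/0.015969 = 1.0900.
p-value = P(Z > 1.090) ≈ 0.1379. With α = 0.01, fail to reject H₀.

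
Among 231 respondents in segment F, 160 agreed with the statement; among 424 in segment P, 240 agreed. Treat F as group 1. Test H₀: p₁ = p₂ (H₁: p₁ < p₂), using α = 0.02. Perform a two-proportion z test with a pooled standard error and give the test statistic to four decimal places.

z = 3.1751

p̂₁ = 160/231 ≈ 0.692641, p̂₂ = 240/424 ≈ 0.566038.
Pooled p̂ = (160+240)/(231+424) = 400/655 = 0.610687.
SE = √(p̂(1−p̂)(1/n₁+1/n₂)) = √(0.610687·0.389313·0.00668749) = √(0.00158994) = 0.039874.
z = (0.692641 − 0.566038)/0.039874 = 0.126603/0.039874 = 3.1751.
p-value = P(Z < 3.175) ≈ 0.9993, so at α = 0.02 we fail to reject H₀.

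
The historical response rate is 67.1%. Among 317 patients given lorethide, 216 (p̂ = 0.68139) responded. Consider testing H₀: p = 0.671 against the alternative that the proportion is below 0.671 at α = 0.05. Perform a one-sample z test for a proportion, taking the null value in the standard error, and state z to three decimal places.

p̂ = 216/317 = 0.68139.
SE = √(p₀(1−p₀)/n) = √(0.22076/317) = 0.02639.
z = (0.68139 − 0.671)/0.02639 = 0.01039/0.02639 = 0.394.
p-value = P(Z < 0.394) ≈ 0.6531. With α = 0.05, fail to reject H₀.

z = 0.394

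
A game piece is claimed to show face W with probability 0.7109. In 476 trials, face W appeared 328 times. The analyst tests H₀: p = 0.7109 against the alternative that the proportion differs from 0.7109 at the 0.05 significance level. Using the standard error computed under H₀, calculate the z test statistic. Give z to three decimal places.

p̂ = 328/476 ≈ 0.68908.
Under H₀, SE = √(0.7109·0.2891/476) = √(0.000431767) = 0.02078.
z = (0.68908 − 0.7109)/0.02078 = -0.02182/0.02078 = -1.050.
Two-sided p-value ≈ 2·Φ(−1.050) = 0.2936; since p > α = 0.05, fail to reject H₀.

z = -1.050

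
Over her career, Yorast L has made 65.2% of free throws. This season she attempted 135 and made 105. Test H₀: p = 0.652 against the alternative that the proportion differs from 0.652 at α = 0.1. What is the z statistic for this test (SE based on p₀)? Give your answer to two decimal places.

p̂ = 105/135 ≈ 0.7778.
Standard error under H₀: √(0.652×0.348/135) = 0.0410.
z = (0.7778 − 0.652)/0.0410 = 0.1258/0.0410 = 3.07.
Two-sided p-value ≈ 2·Φ(−3.068) = 0.0022, so at α = 0.1 we reject H₀.

z = 3.07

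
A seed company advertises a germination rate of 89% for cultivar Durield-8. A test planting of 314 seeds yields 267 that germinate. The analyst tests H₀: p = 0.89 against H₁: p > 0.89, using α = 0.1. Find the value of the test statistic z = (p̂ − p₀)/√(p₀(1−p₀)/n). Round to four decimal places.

z = -2.2473

p̂ = 267/314 ≈ 0.8503185.
Standard error under H₀: √(0.89×0.11/314) = 0.0176574.
z = (0.8503185 − 0.89)/0.0176574 = -0.0396815/0.0176574 = -2.2473.
p-value = P(Z > -2.247) ≈ 0.9877; since p > α = 0.1, fail to reject H₀.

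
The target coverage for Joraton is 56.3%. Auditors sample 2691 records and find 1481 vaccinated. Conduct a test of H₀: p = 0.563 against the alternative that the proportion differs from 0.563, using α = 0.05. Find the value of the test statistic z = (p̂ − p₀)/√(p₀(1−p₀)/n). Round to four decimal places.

p̂ = 1481/2691 = 0.5503530.
Standard error under H₀: √(0.563×0.437/2691) = 0.0095618.
z = (0.5503530 − 0.563)/0.0095618 = -0.0126470/0.0095618 = -1.3227.
Two-sided p-value ≈ 2·Φ(−1.323) = 0.1859; since p > α = 0.05, fail to reject H₀.

z = -1.3227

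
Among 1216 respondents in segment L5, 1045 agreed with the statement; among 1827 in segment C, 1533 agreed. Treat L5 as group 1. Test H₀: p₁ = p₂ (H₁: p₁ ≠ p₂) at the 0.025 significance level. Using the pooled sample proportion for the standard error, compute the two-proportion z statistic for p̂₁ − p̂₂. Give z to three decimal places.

z = 1.524

p̂₁ = 1045/1216 = 0.85938, p̂₂ = 1533/1827 = 0.83908.
Pooled p̂ = (1045+1533)/(1216+1827) = 2578/3043 = 0.84719.
SE = √(0.129459 × 0.00136971) = 0.01332.
z = (0.85938 − 0.83908)/0.01332 = 0.02030/0.01332 = 1.524.
p-value = 2·P(Z > 1.524) ≈ 0.1275. With α = 0.025, fail to reject H₀.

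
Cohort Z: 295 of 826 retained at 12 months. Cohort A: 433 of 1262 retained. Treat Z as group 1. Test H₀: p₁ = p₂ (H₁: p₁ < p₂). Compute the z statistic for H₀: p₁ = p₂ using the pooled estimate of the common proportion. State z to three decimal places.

z = 0.658

p̂₁ = 295/826 = 0.35714, p̂₂ = 433/1262 = 0.34311.
Pooled p̂ = (295+433)/(826+1262) = 728/2088 = 0.34866.
SE = √(0.227096 × 0.00200305) = 0.02133.
z = (0.35714 − 0.34311)/0.02133 = 0.01403/0.02133 = 0.658.
p-value = P(Z < 0.658) ≈ 0.7448.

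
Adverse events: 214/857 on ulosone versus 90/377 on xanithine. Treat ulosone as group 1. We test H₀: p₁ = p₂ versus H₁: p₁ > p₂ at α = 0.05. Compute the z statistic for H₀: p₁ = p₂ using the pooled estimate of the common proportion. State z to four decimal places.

z = 0.4124

p̂₁ = 214/857 ≈ 0.249708, p̂₂ = 90/377 ≈ 0.238727.
Pooled p̂ = (214+90)/(857+377) = 304/1234 = 0.246353.
SE = √(0.185663 × 0.00381938) = 0.026629.
z = (0.249708 − 0.238727)/0.026629 = 0.010981/0.026629 = 0.4124.
p-value = P(Z > 0.412) ≈ 0.3400; since p > α = 0.05, fail to reject H₀.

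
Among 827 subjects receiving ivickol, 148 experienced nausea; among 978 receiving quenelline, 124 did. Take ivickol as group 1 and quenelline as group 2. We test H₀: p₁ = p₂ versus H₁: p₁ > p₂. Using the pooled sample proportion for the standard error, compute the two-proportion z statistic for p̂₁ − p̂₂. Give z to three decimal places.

p̂₁ = 148/827 = 0.17896, p̂₂ = 124/978 = 0.12679.
Pooled p̂ = (148+124)/(827+978) = 272/1805 = 0.15069.
SE = √(p̂(1−p̂)(1/n₁+1/n₂)) = √(0.15069·0.84931·0.00223168) = √(0.000285621) = 0.01690.
z = (0.17896 − 0.12679)/0.01690 = 0.05217/0.01690 = 3.087.

z = 3.087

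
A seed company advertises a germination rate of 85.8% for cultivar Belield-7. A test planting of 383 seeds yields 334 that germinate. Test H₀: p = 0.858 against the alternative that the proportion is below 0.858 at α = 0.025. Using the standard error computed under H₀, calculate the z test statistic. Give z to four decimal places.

z = 0.7885

p̂ = 334/383 ≈ 0.872063.
SE = √(p₀(1−p₀)/n) = √(0.12184/383) = 0.017836.
z = (0.872063 − 0.858)/0.017836 = 0.014063/0.017836 = 0.7885.
p-value = P(Z < 0.788) ≈ 0.7848. With α = 0.025, fail to reject H₀.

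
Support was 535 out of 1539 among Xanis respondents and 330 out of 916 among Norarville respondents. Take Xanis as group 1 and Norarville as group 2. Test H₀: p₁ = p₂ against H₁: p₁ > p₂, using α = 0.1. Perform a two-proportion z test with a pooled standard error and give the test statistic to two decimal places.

z = -0.63

p̂₁ = 535/1539 = 0.34763, p̂₂ = 330/916 = 0.36026.
Pooled p̂ = (535+330)/(1539+916) = 865/2455 = 0.35234.
SE = √(p̂(1−p̂)(1/n₁+1/n₂)) = √(0.35234·0.64766·0.00174148) = √(0.0003974) = 0.01993.
z = (0.34763 − 0.36026)/0.01993 = -0.01263/0.01993 = -0.63.
p-value = P(Z > -0.634) ≈ 0.7369; since p > α = 0.1, fail to reject H₀.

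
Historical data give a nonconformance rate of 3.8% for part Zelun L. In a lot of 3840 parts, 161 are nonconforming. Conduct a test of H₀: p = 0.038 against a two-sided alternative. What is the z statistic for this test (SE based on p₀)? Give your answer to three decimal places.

p̂ = 161/3840 ≈ 0.041927.
SE = √(p₀(1−p₀)/n) = √(0.036556/3840) = 0.003085.
z = (0.041927 − 0.038)/0.003085 = 0.003927/0.003085 = 1.273.
Two-sided p-value ≈ 2·Φ(−1.273) = 0.2031.

z = 1.273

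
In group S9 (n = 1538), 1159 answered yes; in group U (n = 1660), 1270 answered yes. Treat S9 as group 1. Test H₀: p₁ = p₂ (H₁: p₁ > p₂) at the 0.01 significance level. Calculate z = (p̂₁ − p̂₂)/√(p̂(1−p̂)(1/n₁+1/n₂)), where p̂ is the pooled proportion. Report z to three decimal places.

p̂₁ = 1159/1538 = 0.75358, p̂₂ = 1270/1660 = 0.76506.
Pooled p̂ = (1159+1270)/(1538+1660) = 2429/3198 = 0.75954.
SE = √(0.18264 × 0.0012526) = 0.01513.
z = (0.75358 − 0.76506)/0.01513 = -0.01148/0.01513 = -0.759.
p-value = P(Z > -0.759) ≈ 0.7762. With α = 0.01, fail to reject H₀.

z = -0.759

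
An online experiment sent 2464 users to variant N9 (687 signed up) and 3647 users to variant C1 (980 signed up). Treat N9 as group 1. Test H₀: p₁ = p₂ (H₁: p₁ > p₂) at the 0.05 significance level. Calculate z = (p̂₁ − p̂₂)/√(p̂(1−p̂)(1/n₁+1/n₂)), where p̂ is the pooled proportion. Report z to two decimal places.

p̂₁ = 687/2464 = 0.2788, p̂₂ = 980/3647 = 0.2687.
Pooled p̂ = (687+980)/(2464+3647) = 1667/6111 = 0.2728.
SE = √(p̂(1−p̂)(1/n₁+1/n₂)) = √(0.2728·0.7272·0.000680042) = √(0.000134903) = 0.0116.
z = (0.2788 − 0.2687)/0.0116 = 0.0101/0.0116 = 0.87.
p-value = P(Z > 0.870) ≈ 0.1922; since p > α = 0.05, fail to reject H₀.

z = 0.87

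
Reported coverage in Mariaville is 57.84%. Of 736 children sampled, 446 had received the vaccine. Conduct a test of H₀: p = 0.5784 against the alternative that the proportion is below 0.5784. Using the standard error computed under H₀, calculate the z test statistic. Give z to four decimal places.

z = 1.5151

p̂ = 446/736 ≈ 0.605978.
Under H₀, SE = √(0.5784·0.4216/736) = √(0.000331323) = 0.018202.
z = (0.605978 − 0.5784)/0.018202 = 0.027578/0.018202 = 1.5151.
p-value = P(Z < 1.515) ≈ 0.9351.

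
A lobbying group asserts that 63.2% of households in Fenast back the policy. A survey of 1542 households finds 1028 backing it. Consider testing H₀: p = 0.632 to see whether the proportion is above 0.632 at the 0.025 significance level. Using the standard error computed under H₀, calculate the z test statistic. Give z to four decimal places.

z = 2.8227

p̂ = 1028/1542 = 0.6666667.
Standard error under H₀: √(0.632×0.368/1542) = 0.0122812.
z = (0.6666667 − 0.632)/0.0122812 = 0.0346667/0.0122812 = 2.8227.
p-value = P(Z > 2.823) ≈ 0.0024. With α = 0.025, reject H₀.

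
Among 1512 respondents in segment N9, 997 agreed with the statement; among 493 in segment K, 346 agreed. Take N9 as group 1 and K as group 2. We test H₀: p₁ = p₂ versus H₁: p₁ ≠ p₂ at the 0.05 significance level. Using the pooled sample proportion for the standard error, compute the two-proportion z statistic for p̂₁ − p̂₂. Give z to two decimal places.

p̂₁ = 997/1512 ≈ 0.6594, p̂₂ = 346/493 ≈ 0.7018.
Pooled p̂ = (997+346)/(1512+493) = 1343/2005 = 0.6698.
SE = √(0.221159 × 0.00268977) = 0.0244.
z = (0.6594 − 0.7018)/0.0244 = -0.0424/0.0244 = -1.74.
p-value = 2·P(Z > 1.740) ≈ 0.0819; since p > α = 0.05, fail to reject H₀.

z = -1.74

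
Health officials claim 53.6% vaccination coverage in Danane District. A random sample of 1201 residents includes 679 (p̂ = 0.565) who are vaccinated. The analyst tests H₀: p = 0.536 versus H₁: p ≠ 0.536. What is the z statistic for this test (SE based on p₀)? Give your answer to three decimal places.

p̂ = 679/1201 = 0.56536.
Standard error under H₀: √(0.536×0.464/1201) = 0.01439.
z = (0.56536 − 0.536)/0.01439 = 0.02936/0.01439 = 2.040.
Two-sided p-value ≈ 2·Φ(−2.040) = 0.0413.

z = 2.040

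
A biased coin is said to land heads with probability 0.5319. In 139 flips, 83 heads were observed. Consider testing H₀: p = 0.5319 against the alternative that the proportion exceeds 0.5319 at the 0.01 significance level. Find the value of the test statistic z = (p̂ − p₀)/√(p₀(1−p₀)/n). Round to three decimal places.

p̂ = 83/139 = 0.59712.
Standard error under H₀: √(0.5319×0.4681/139) = 0.04232.
z = (0.59712 − 0.5319)/0.04232 = 0.06522/0.04232 = 1.541.
p-value = P(Z > 1.541) ≈ 0.0617; since p > α = 0.01, fail to reject H₀.

z = 1.541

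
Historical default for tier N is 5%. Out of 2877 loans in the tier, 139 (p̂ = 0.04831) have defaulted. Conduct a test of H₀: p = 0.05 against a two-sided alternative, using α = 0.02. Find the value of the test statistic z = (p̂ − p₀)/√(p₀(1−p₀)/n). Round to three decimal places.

p̂ = 139/2877 = 0.048314.
SE = √(p₀(1−p₀)/n) = √(0.0475/2877) = 0.004063.
z = (0.048314 − 0.05)/0.004063 = -0.001686/0.004063 = -0.415.
p-value = 2·P(Z > 0.415) ≈ 0.6782, so at α = 0.02 we fail to reject H₀.

z = -0.415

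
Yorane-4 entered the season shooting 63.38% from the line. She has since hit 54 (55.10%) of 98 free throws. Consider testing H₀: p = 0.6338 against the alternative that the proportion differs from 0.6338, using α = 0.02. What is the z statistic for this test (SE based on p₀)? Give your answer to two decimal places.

p̂ = 54/98 = 0.5510.
SE = √(p₀(1−p₀)/n) = √(0.2321/98) = 0.0487.
z = (0.5510 − 0.6338)/0.0487 = -0.0828/0.0487 = -1.70.
Two-sided p-value ≈ 2·Φ(−1.701) = 0.0889; since p > α = 0.02, fail to reject H₀.

z = -1.70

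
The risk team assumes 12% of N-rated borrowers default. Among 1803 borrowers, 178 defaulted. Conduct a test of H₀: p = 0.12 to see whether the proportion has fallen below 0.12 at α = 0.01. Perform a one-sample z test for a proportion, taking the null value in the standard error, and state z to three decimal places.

z = -2.780

p̂ = 178/1803 = 0.098724.
Standard error under H₀: √(0.12×0.88/1803) = 0.007653.
z = (0.098724 − 0.12)/0.007653 = -0.021276/0.007653 = -2.780.
p-value = P(Z < -2.780) ≈ 0.0027. With α = 0.01, reject H₀.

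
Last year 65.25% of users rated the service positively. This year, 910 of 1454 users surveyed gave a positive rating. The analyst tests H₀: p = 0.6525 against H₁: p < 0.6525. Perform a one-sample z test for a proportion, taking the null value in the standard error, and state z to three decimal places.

p̂ = 910/1454 = 0.62586.
Under H₀, SE = √(0.6525·0.3475/1454) = √(0.000155945) = 0.01249.
z = (0.62586 − 0.6525)/0.01249 = -0.02664/0.01249 = -2.133.

z = -2.133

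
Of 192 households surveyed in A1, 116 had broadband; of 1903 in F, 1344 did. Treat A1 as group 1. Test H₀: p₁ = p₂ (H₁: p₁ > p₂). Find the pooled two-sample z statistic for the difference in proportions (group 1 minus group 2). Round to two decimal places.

p̂₁ = 116/192 = 0.6042, p̂₂ = 1344/1903 = 0.7063.
Pooled p̂ = (116+1344)/(192+1903) = 1460/2095 = 0.6969.
SE = √(0.211231 × 0.00573382) = 0.0348.
z = (0.6042 − 0.7063)/0.0348 = -0.1021/0.0348 = -2.93.

z = -2.93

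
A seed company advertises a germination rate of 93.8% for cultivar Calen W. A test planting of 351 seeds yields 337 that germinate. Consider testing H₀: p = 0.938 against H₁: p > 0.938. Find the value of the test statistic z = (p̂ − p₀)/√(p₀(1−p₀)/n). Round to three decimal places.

z = 1.718

p̂ = 337/351 = 0.96011.
SE = √(p₀(1−p₀)/n) = √(0.058156/351) = 0.01287.
z = (0.96011 − 0.938)/0.01287 = 0.02211/0.01287 = 1.718.
p-value = P(Z > 1.718) ≈ 0.0429.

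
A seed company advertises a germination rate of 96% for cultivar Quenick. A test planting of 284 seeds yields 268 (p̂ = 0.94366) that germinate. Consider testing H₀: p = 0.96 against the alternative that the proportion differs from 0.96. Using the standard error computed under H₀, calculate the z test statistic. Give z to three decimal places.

p̂ = 268/284 = 0.94366.
SE = √(p₀(1−p₀)/n) = √(0.0384/284) = 0.01163.
z = (0.94366 − 0.96)/0.01163 = -0.01634/0.01163 = -1.405.
p-value = 2·P(Z > 1.405) ≈ 0.1600.

z = -1.405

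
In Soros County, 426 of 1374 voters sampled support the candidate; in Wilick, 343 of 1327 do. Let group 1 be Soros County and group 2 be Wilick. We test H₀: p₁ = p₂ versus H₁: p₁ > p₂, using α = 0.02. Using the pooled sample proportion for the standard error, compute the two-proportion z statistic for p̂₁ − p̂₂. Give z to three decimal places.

p̂₁ = 426/1374 ≈ 0.310044, p̂₂ = 343/1327 ≈ 0.258478.
Pooled p̂ = (426+343)/(1374+1327) = 769/2701 = 0.284709.
SE = √(0.20365 × 0.00148138) = 0.017369.
z = (0.310044 − 0.258478)/0.017369 = 0.051566/0.017369 = 2.969.
p-value = P(Z > 2.969) ≈ 0.0015; since p < α = 0.02, reject H₀.

z = 2.969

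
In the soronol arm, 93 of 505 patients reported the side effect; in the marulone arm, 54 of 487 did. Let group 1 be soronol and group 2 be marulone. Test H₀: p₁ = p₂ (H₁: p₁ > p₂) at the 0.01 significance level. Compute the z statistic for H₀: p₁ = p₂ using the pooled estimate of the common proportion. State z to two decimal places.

z = 3.25

p̂₁ = 93/505 ≈ 0.18416, p̂₂ = 54/487 ≈ 0.11088.
Pooled p̂ = (93+54)/(505+487) = 147/992 = 0.14819.
SE = √(0.126227 × 0.00403359) = 0.02256.
z = (0.18416 − 0.11088)/0.02256 = 0.07328/0.02256 = 3.25.
p-value = P(Z > 3.247) ≈ 0.0006. With α = 0.01, reject H₀.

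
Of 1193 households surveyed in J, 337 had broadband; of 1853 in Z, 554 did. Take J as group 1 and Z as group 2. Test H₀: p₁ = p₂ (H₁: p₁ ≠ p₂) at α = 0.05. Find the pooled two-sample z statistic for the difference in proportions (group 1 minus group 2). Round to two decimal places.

p̂₁ = 337/1193 = 0.2825, p̂₂ = 554/1853 = 0.2990.
Pooled p̂ = (337+554)/(1193+1853) = 891/3046 = 0.2925.
SE = √(0.20695 × 0.00137789) = 0.0169.
z = (0.2825 − 0.2990)/0.0169 = -0.0165/0.0169 = -0.98.
p-value = 2·P(Z > 0.977) ≈ 0.3287. With α = 0.05, fail to reject H₀.

z = -0.98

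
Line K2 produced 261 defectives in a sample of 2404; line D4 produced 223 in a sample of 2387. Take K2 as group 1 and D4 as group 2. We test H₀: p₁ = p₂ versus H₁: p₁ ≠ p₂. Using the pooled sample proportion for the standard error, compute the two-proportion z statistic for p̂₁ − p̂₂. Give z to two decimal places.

z = 1.74

p̂₁ = 261/2404 = 0.10857, p̂₂ = 223/2387 = 0.09342.
Pooled p̂ = (261+223)/(2404+2387) = 484/4791 = 0.10102.
SE = √(p̂(1−p̂)(1/n₁+1/n₂)) = √(0.10102·0.89898·0.000834909) = √(7.58241e-05) = 0.00871.
z = (0.10857 − 0.09342)/0.00871 = 0.01515/0.00871 = 1.74.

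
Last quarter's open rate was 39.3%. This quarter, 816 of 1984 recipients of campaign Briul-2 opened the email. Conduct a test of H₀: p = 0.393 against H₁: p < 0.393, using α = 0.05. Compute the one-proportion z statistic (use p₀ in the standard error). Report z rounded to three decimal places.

p̂ = 816/1984 = 0.411290.
Standard error under H₀: √(0.393×0.607/1984) = 0.010965.
z = (0.411290 − 0.393)/0.010965 = 0.018290/0.010965 = 1.668.
p-value = P(Z < 1.668) ≈ 0.9523, so at α = 0.05 we fail to reject H₀.

z = 1.668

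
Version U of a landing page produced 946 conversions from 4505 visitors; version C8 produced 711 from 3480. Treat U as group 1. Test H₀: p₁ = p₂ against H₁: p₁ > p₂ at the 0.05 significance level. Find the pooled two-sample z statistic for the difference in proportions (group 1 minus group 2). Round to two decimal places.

z = 0.62

p̂₁ = 946/4505 ≈ 0.2100, p̂₂ = 711/3480 ≈ 0.2043.
Pooled p̂ = (946+711)/(4505+3480) = 1657/7985 = 0.2075.
SE = √(p̂(1−p̂)(1/n₁+1/n₂)) = √(0.2075·0.7925·0.000509332) = √(8.37606e-05) = 0.0092.
z = (0.2100 − 0.2043)/0.0092 = 0.0057/0.0092 = 0.62.
p-value = P(Z > 0.620) ≈ 0.2675, so at α = 0.05 we fail to reject H₀.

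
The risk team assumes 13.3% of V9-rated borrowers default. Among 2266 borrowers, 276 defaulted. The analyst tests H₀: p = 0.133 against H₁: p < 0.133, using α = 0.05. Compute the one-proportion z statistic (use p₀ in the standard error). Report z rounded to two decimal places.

z = -1.57

p̂ = 276/2266 = 0.12180.
Under H₀, SE = √(0.133·0.867/2266) = √(5.08875e-05) = 0.00713.
z = (0.12180 − 0.133)/0.00713 = -0.01120/0.00713 = -1.57.
p-value = P(Z < -1.570) ≈ 0.0582, so at α = 0.05 we fail to reject H₀.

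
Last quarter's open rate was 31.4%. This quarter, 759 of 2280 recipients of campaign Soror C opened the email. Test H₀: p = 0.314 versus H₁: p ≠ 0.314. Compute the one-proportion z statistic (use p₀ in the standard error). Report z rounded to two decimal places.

z = 1.94

p̂ = 759/2280 = 0.33289.
Standard error under H₀: √(0.314×0.686/2280) = 0.00972.
z = (0.33289 − 0.314)/0.00972 = 0.01889/0.00972 = 1.94.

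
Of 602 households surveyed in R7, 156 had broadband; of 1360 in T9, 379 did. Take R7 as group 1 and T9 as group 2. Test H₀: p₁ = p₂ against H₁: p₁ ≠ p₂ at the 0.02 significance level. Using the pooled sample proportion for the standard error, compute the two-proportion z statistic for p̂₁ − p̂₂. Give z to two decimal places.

p̂₁ = 156/602 = 0.2591, p̂₂ = 379/1360 = 0.2787.
Pooled p̂ = (156+379)/(602+1360) = 535/1962 = 0.2727.
SE = √(0.198326 × 0.00239642) = 0.0218.
z = (0.2591 − 0.2787)/0.0218 = -0.0196/0.0218 = -0.90.
p-value = 2·P(Z > 0.896) ≈ 0.3701. With α = 0.02, fail to reject H₀.

z = -0.90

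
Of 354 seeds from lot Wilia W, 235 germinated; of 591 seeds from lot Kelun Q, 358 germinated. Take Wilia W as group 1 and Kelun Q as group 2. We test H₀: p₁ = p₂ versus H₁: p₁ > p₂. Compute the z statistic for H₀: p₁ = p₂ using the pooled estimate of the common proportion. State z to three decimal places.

p̂₁ = 235/354 ≈ 0.66384, p̂₂ = 358/591 ≈ 0.60575.
Pooled p̂ = (235+358)/(354+591) = 593/945 = 0.62751.
SE = √(0.23374 × 0.00451691) = 0.03249.
z = (0.66384 − 0.60575)/0.03249 = 0.05809/0.03249 = 1.788.
p-value = P(Z > 1.788) ≈ 0.0369.

z = 1.788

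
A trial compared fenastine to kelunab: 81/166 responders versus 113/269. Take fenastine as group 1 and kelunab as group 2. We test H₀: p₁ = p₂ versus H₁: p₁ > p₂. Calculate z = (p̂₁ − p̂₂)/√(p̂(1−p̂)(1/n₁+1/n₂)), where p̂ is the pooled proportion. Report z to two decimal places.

z = 1.38

p̂₁ = 81/166 ≈ 0.4880, p̂₂ = 113/269 ≈ 0.4201.
Pooled p̂ = (81+113)/(166+269) = 194/435 = 0.4460.
SE = √(0.247082 × 0.00974157) = 0.0491.
z = (0.4880 − 0.4201)/0.0491 = 0.0679/0.0491 = 1.38.
p-value = P(Z > 1.384) ≈ 0.0833.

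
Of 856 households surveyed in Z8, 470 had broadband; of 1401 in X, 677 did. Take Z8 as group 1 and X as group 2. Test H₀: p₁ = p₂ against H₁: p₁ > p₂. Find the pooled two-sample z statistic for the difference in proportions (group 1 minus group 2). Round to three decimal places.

p̂₁ = 470/856 ≈ 0.54907, p̂₂ = 677/1401 ≈ 0.48323.
Pooled p̂ = (470+677)/(856+1401) = 1147/2257 = 0.50820.
SE = √(0.249933 × 0.001882) = 0.02169.
z = (0.54907 − 0.48323)/0.02169 = 0.06584/0.02169 = 3.036.

z = 3.036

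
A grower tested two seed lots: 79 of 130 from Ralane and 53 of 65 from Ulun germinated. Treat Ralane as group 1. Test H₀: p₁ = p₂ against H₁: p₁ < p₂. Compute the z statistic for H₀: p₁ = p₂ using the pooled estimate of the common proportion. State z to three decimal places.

z = -2.924

p̂₁ = 79/130 = 0.60769, p̂₂ = 53/65 = 0.81538.
Pooled p̂ = (79+53)/(130+65) = 132/195 = 0.67692.
SE = √(p̂(1−p̂)(1/n₁+1/n₂)) = √(0.67692·0.32308·0.0230769) = √(0.00504688) = 0.07104.
z = (0.60769 − 0.81538)/0.07104 = -0.20769/0.07104 = -2.924.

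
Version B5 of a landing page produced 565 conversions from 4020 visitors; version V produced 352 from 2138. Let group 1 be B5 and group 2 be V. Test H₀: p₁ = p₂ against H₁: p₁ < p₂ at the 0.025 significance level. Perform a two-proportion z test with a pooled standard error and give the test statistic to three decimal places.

z = -2.528

p̂₁ = 565/4020 = 0.14055, p̂₂ = 352/2138 = 0.16464.
Pooled p̂ = (565+352)/(4020+2138) = 917/6158 = 0.14891.
SE = √(p̂(1−p̂)(1/n₁+1/n₂)) = √(0.14891·0.85109·0.000716483) = √(9.08051e-05) = 0.00953.
z = (0.14055 − 0.16464)/0.00953 = -0.02409/0.00953 = -2.528.
p-value = P(Z < -2.528) ≈ 0.0057; since p < α = 0.025, reject H₀.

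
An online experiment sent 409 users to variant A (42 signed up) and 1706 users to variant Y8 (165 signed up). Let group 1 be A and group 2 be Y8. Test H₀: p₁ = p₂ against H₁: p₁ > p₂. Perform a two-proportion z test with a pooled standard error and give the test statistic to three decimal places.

z = 0.365

p̂₁ = 42/409 = 0.10269, p̂₂ = 165/1706 = 0.09672.
Pooled p̂ = (42+165)/(409+1706) = 207/2115 = 0.09787.
SE = √(0.0882933 × 0.00303115) = 0.01636.
z = (0.10269 − 0.09672)/0.01636 = 0.00597/0.01636 = 0.365.
p-value = P(Z > 0.365) ≈ 0.3575.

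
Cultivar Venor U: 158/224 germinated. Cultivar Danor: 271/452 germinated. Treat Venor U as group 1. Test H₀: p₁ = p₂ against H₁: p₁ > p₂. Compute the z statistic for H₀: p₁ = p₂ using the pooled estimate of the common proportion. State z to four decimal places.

p̂₁ = 158/224 = 0.705357, p̂₂ = 271/452 = 0.599558.
Pooled p̂ = (158+271)/(224+452) = 429/676 = 0.634615.
SE = √(p̂(1−p̂)(1/n₁+1/n₂)) = √(0.634615·0.365385·0.00667668) = √(0.00154818) = 0.039347.
z = (0.705357 − 0.599558)/0.039347 = 0.105799/0.039347 = 2.6889.

z = 2.6889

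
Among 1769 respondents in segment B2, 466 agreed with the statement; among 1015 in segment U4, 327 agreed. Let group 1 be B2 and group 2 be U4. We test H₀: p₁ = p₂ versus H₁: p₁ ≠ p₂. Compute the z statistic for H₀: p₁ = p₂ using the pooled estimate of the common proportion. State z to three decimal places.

p̂₁ = 466/1769 ≈ 0.263426, p̂₂ = 327/1015 ≈ 0.322167.
Pooled p̂ = (466+327)/(1769+1015) = 793/2784 = 0.284842.
SE = √(0.203707 × 0.00155051) = 0.017772.
z = (0.263426 − 0.322167)/0.017772 = -0.058741/0.017772 = -3.305.
p-value = 2·P(Z > 3.305) ≈ 0.0009.

z = -3.305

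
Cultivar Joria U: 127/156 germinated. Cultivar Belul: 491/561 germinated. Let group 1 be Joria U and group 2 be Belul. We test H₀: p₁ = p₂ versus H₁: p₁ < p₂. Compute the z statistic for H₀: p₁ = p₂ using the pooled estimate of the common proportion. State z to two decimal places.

z = -1.96

p̂₁ = 127/156 = 0.8141, p̂₂ = 491/561 = 0.8752.
Pooled p̂ = (127+491)/(156+561) = 618/717 = 0.8619.
SE = √(p̂(1−p̂)(1/n₁+1/n₂)) = √(0.8619·0.1381·0.00819279) = √(0.000975028) = 0.0312.
z = (0.8141 − 0.8752)/0.0312 = -0.0611/0.0312 = -1.96.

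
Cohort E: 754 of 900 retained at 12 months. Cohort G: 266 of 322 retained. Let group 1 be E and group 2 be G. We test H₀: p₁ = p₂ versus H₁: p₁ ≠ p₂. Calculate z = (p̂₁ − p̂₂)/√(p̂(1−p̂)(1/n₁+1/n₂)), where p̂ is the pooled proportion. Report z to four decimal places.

z = 0.4847

p̂₁ = 754/900 = 0.837778, p̂₂ = 266/322 = 0.826087.
Pooled p̂ = (754+266)/(900+322) = 1020/1222 = 0.834697.
SE = √(p̂(1−p̂)(1/n₁+1/n₂)) = √(0.834697·0.165303·0.0042167) = √(0.000581811) = 0.024121.
z = (0.837778 − 0.826087)/0.024121 = 0.011691/0.024121 = 0.4847.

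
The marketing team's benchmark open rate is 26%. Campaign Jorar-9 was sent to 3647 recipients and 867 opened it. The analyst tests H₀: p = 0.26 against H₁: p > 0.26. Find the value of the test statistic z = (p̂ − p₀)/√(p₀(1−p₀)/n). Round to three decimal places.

p̂ = 867/3647 = 0.237730.
SE = √(p₀(1−p₀)/n) = √(0.1924/3647) = 0.007263.
z = (0.237730 − 0.26)/0.007263 = -0.022270/0.007263 = -3.066.
p-value = P(Z > -3.066) ≈ 0.9989.

z = -3.066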